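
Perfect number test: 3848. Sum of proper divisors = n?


Proper divisors of 3848: 1, 2, 4, 8, 13, 26, 37, 52, 74, 104, 148, 296, 481, 962, 1924
Sum = 1 + 2 + 4 + 8 + 13 + 26 + 37 + 52 + 74 + 104 + 148 + 296 + 481 + 962 + 1924 = 4132

No, 3848 is not perfect (4132 ≠ 3848)


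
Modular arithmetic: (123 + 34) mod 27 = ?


123 + 34 = 157
157 mod 27 = 22


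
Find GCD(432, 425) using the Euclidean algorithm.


432 = 1 * 425 + 7
425 = 60 * 7 + 5
7 = 1 * 5 + 2
5 = 2 * 2 + 1
2 = 2 * 1 + 0
GCD = 1


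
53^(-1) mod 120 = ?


Use the extended Euclidean algorithm on (120, 53); each row r = 120*s + 53*t:
r=120, s=1, t=0
r=53, s=0, t=1
q=2: r=14, s=1, t=-2   [120*(1) + 53*(-2) = 14]
q=3: r=11, s=-3, t=7   [120*(-3) + 53*(7) = 11]
q=1: r=3, s=4, t=-9   [120*(4) + 53*(-9) = 3]
q=3: r=2, s=-15, t=34   [120*(-15) + 53*(34) = 2]
q=1: r=1, s=19, t=-43   [120*(19) + 53*(-43) = 1]
q=2: r=0, s=-53, t=120   [120*(-53) + 53*(120) = 0]
GCD = 1 with t = -43, so 53*(-43) ≡ 1 (mod 120)
Inverse = -43 mod 120 = 77
Check: 53 * 77 = 4081 ≡ 1 (mod 120)

53^(-1) ≡ 77 (mod 120)


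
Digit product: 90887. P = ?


9 × 0 × 8 × 8 × 7 = 0


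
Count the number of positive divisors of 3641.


3641 = 11^1 × 331^1
d(3641) = (1+1) × (1+1) = 4

4 divisors


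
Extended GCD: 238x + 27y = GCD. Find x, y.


Tabular extended Euclidean (each row: r = 238*s + 27*t):
r=238, s=1, t=0
r=27, s=0, t=1
q=8: r=22, s=1, t=-8   [238*(1) + 27*(-8) = 22]
q=1: r=5, s=-1, t=9   [238*(-1) + 27*(9) = 5]
q=4: r=2, s=5, t=-44   [238*(5) + 27*(-44) = 2]
q=2: r=1, s=-11, t=97   [238*(-11) + 27*(97) = 1]
q=2: r=0, s=27, t=-238   [238*(27) + 27*(-238) = 0]
GCD = 1; from the row with r=1: x=-11, y=97
Check: 238*(-11) + 27*(97) = -2618 + 2619 = 1

GCD = 1, x = -11, y = 97


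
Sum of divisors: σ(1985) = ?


Divisors of 1985: 1, 5, 397, 1985
Sum = 1 + 5 + 397 + 1985 = 2388

σ(1985) = 2388


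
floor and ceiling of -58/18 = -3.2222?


-58/18 = -3.2222
floor = -4
ceil = -3

floor = -4, ceil = -3


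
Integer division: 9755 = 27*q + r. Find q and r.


9755 = 27 * 361 + 8
Check: 9747 + 8 = 9755

q = 361, r = 8


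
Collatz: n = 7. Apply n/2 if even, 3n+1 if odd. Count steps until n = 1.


7 → 22 → 11 → 34 → 17 → 52 → 26 → 13 → 40 → 20 → 10 → 5 → 16 → 8 → 4 → 2 → 1
Total steps = 16

16 steps


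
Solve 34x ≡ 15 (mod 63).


GCD(34, 63) = 1, unique solution
a^(-1) mod 63 = 13
x = 13 * 15 mod 63 = 6

x ≡ 6 (mod 63)


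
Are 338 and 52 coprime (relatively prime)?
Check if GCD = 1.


Euclidean algorithm:
338 = 6 * 52 + 26
52 = 2 * 26 + 0
GCD(338, 52) = 26

No, not coprime (GCD = 26)


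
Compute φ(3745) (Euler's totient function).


3745 = 5 × 7 × 107
Prime factors: 5, 7, 107
φ(3745) = 3745 × (1-1/5) × (1-1/7) × (1-1/107)
= 3745 × 4/5 × 6/7 × 106/107 = 2544

φ(3745) = 2544


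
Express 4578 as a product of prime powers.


4578 / 2 = 2289
2289 / 3 = 763
763 / 7 = 109
109 / 109 = 1
4578 = 2 × 3 × 7 × 109


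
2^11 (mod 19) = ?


2^1 mod 19 = 2
2^2 mod 19 = 4
2^3 mod 19 = 8
2^4 mod 19 = 16
2^5 mod 19 = 13
2^6 mod 19 = 7
2^7 mod 19 = 14
2^8 mod 19 = 9
2^9 mod 19 = 18
2^10 mod 19 = 17
2^11 mod 19 = 15


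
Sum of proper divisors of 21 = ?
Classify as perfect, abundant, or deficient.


Proper divisors: 1, 3, 7
Sum = 1 + 3 + 7 = 11
11 < 21 → deficient

s(21) = 11 (deficient)


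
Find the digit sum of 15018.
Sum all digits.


1 + 5 + 0 + 1 + 8 = 15


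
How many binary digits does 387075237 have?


387075237 in base 2 = 10111000100100100110010100101
Number of digits = 29

29 digits (base 2)


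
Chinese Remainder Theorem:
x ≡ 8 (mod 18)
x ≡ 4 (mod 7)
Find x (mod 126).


M = 18*7 = 126
M1 = M/18 = 7, M2 = M/7 = 18
M1^(-1) mod 18 = 13, M2^(-1) mod 7 = 2
x = 8*7*13 + 4*18*2 = 872
872 mod 126 = 116
Check: 116 mod 18 = 8 ✓, 116 mod 7 = 4 ✓

x ≡ 116 (mod 126)


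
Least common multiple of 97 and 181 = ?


GCD(97, 181) = 1
LCM = 97*181/1 = 17557/1 = 17557

LCM = 17557


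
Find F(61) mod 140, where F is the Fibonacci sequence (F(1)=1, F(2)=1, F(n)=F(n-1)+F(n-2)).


F(k) mod 140 for k=1..61:
1, 1, 2, 3, 5, 8, 13, 21, 34, 55, 89, 4, 93, 97, 50, 7, 57, 64, 121, 45, 26, 71, 97, 28, 125, 13, 138, 11, 9, 20, 29, 49, 78, 127, 65, 52, 117, 29, 6, 35, 41, 76, 117, 53, 30, 83, 113, 56, 29, 85, 114, 59, 33, 92, 125, 77, 62, 139, 61, 60, 121
F(61) mod 140 = 121


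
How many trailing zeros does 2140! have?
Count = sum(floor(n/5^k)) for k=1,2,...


floor(2140/5) = 428
floor(2140/25) = 85
floor(2140/125) = 17
floor(2140/625) = 3
Total = 533

533 trailing zeros


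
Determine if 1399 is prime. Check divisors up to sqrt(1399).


Check divisors up to sqrt(1399) = 37.4032
No divisors found.
1399 is prime.

Yes, 1399 is prime


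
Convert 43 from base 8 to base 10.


43 (base 8) = 35 (decimal)
35 (decimal) = 35 (base 10)


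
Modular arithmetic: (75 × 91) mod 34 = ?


75 × 91 = 6825
6825 mod 34 = 25


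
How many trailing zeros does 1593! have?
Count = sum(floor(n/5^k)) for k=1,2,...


floor(1593/5) = 318
floor(1593/25) = 63
floor(1593/125) = 12
floor(1593/625) = 2
Total = 395

395 trailing zeros


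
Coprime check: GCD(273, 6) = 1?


Euclidean algorithm:
273 = 45 * 6 + 3
6 = 2 * 3 + 0
GCD(273, 6) = 3

No, not coprime (GCD = 3)


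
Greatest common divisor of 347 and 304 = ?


347 = 1 * 304 + 43
304 = 7 * 43 + 3
43 = 14 * 3 + 1
3 = 3 * 1 + 0
GCD = 1


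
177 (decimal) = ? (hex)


177 (base 10) = 177 (decimal)
177 (decimal) = B1 (base 16)


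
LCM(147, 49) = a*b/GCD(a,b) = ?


GCD(147, 49) = 49
LCM = 147*49/49 = 7203/49 = 147

LCM = 147


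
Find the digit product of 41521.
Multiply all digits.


4 × 1 × 5 × 2 × 1 = 40


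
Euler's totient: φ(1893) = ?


1893 = 3 × 631
Prime factors: 3, 631
φ(1893) = 1893 × (1-1/3) × (1-1/631)
= 1893 × 2/3 × 630/631 = 1260

φ(1893) = 1260


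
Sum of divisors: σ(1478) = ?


Divisors of 1478: 1, 2, 739, 1478
Sum = 1 + 2 + 739 + 1478 = 2220

σ(1478) = 2220


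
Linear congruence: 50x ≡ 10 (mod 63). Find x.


GCD(50, 63) = 1, unique solution
a^(-1) mod 63 = 29
x = 29 * 10 mod 63 = 38

x ≡ 38 (mod 63)


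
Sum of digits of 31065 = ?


3 + 1 + 0 + 6 + 5 = 15


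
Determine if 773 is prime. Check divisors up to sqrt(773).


Check divisors up to sqrt(773) = 27.8029
No divisors found.
773 is prime.

Yes, 773 is prime


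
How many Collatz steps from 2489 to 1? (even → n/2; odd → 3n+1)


2489 → 7468 → 3734 → 1867 → 5602 → 2801 → 8404 → 4202 → 2101 → 6304 → 3152 → 1576 → 788 → 394 → 197 → 592 → 296 → 148 → 74 → 37 → 112 → 56 → 28 → 14 → 7 → 22 → 11 → 34 → 17 → 52 → 26 → 13 → 40 → 20 → 10 → 5 → 16 → 8 → 4 → 2 → 1
Total steps = 40

40 steps


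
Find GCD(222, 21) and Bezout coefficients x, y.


Tabular extended Euclidean (each row: r = 222*s + 21*t):
r=222, s=1, t=0
r=21, s=0, t=1
q=10: r=12, s=1, t=-10   [222*(1) + 21*(-10) = 12]
q=1: r=9, s=-1, t=11   [222*(-1) + 21*(11) = 9]
q=1: r=3, s=2, t=-21   [222*(2) + 21*(-21) = 3]
q=3: r=0, s=-7, t=74   [222*(-7) + 21*(74) = 0]
GCD = 3; from the row with r=3: x=2, y=-21
Check: 222*(2) + 21*(-21) = 444 - 441 = 3

GCD = 3, x = 2, y = -21


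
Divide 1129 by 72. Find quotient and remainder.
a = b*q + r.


1129 = 72 * 15 + 49
Check: 1080 + 49 = 1129

q = 15, r = 49


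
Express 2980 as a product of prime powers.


2980 / 2 = 1490
1490 / 2 = 745
745 / 5 = 149
149 / 149 = 1
2980 = 2^2 × 5 × 149


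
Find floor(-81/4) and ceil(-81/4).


-81/4 = -20.2500
floor = -21
ceil = -20

floor = -21, ceil = -20


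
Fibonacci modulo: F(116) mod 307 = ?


F(k) mod 307 for k=1..116:
1, 1, 2, 3, 5, 8, 13, 21, 34, 55, 89, 144, 233, 70, 303, 66, 62, 128, 190, 11, 201, 212, 106, 11, 117, 128, 245, 66, 4, 70, 74, 144, 218, 55, 273, 21, 294, 8, 302, 3, 305, 1, 306, 0, 306, 306, 305, 304, 302, 299, 294, 286, 273, 252, 218, 163, 74, 237, 4, 241, 245, 179, 117, 296, 106, 95, 201, 296, 190, 179, 62, 241, 303, 237, 233, 163, 89, 252, 34, 286, 13, 299, 5, 304, 2, 306, 1, 0, 1, 1, 2, 3, 5, 8, 13, 21, 34, 55, 89, 144, 233, 70, 303, 66, 62, 128, 190, 11, 201, 212, 106, 11, 117, 128, 245, 66
F(116) mod 307 = 66


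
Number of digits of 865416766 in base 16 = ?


865416766 in base 16 = 3395363E
Number of digits = 8

8 digits (base 16)


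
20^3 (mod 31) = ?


20^1 mod 31 = 20
20^2 mod 31 = 28
20^3 mod 31 = 2


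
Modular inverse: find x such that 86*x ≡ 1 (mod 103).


Use the extended Euclidean algorithm on (103, 86); each row r = 103*s + 86*t:
r=103, s=1, t=0
r=86, s=0, t=1
q=1: r=17, s=1, t=-1   [103*(1) + 86*(-1) = 17]
q=5: r=1, s=-5, t=6   [103*(-5) + 86*(6) = 1]
q=17: r=0, s=86, t=-103   [103*(86) + 86*(-103) = 0]
GCD = 1 with t = 6, so 86*(6) ≡ 1 (mod 103)
Inverse = 6 mod 103 = 6
Check: 86 * 6 = 516 ≡ 1 (mod 103)

86^(-1) ≡ 6 (mod 103)


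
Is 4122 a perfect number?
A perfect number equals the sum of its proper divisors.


Proper divisors of 4122: 1, 2, 3, 6, 9, 18, 229, 458, 687, 1374, 2061
Sum = 1 + 2 + 3 + 6 + 9 + 18 + 229 + 458 + 687 + 1374 + 2061 = 4848

No, 4122 is not perfect (4848 ≠ 4122)


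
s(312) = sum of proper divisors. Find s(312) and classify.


Proper divisors: 1, 2, 3, 4, 6, 8, 12, 13, 24, 26, 39, 52, 78, 104, 156
Sum = 1 + 2 + 3 + 4 + 6 + 8 + 12 + 13 + 24 + 26 + 39 + 52 + 78 + 104 + 156 = 528
528 > 312 → abundant

s(312) = 528 (abundant)


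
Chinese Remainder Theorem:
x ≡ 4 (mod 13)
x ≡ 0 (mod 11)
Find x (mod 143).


M = 13*11 = 143
M1 = M/13 = 11, M2 = M/11 = 13
M1^(-1) mod 13 = 6, M2^(-1) mod 11 = 6
x = 4*11*6 + 0*13*6 = 264
264 mod 143 = 121
Check: 121 mod 13 = 4 ✓, 121 mod 11 = 0 ✓

x ≡ 121 (mod 143)


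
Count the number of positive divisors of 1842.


1842 = 2^1 × 3^1 × 307^1
d(1842) = (1+1) × (1+1) × (1+1) = 8

8 divisors


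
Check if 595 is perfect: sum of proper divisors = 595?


Proper divisors of 595: 1, 5, 7, 17, 35, 85, 119
Sum = 1 + 5 + 7 + 17 + 35 + 85 + 119 = 269

No, 595 is not perfect (269 ≠ 595)


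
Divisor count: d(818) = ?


818 = 2^1 × 409^1
d(818) = (1+1) × (1+1) = 4

4 divisors


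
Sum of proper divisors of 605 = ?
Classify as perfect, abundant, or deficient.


Proper divisors: 1, 5, 11, 55, 121
Sum = 1 + 5 + 11 + 55 + 121 = 193
193 < 605 → deficient

s(605) = 193 (deficient)


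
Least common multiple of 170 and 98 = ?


GCD(170, 98) = 2
LCM = 170*98/2 = 16660/2 = 8330

LCM = 8330


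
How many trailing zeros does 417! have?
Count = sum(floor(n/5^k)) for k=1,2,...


floor(417/5) = 83
floor(417/25) = 16
floor(417/125) = 3
Total = 102

102 trailing zeros


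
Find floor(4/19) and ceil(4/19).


4/19 = 0.2105
floor = 0
ceil = 1

floor = 0, ceil = 1


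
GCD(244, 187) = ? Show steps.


244 = 1 * 187 + 57
187 = 3 * 57 + 16
57 = 3 * 16 + 9
16 = 1 * 9 + 7
9 = 1 * 7 + 2
7 = 3 * 2 + 1
2 = 2 * 1 + 0
GCD = 1


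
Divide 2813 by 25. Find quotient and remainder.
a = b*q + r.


2813 = 25 * 112 + 13
Check: 2800 + 13 = 2813

q = 112, r = 13


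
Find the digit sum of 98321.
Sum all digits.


9 + 8 + 3 + 2 + 1 = 23


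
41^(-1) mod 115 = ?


Use the extended Euclidean algorithm on (115, 41); each row r = 115*s + 41*t:
r=115, s=1, t=0
r=41, s=0, t=1
q=2: r=33, s=1, t=-2   [115*(1) + 41*(-2) = 33]
q=1: r=8, s=-1, t=3   [115*(-1) + 41*(3) = 8]
q=4: r=1, s=5, t=-14   [115*(5) + 41*(-14) = 1]
q=8: r=0, s=-41, t=115   [115*(-41) + 41*(115) = 0]
GCD = 1 with t = -14, so 41*(-14) ≡ 1 (mod 115)
Inverse = -14 mod 115 = 101
Check: 41 * 101 = 4141 ≡ 1 (mod 115)

41^(-1) ≡ 101 (mod 115)


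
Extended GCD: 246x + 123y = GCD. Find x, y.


Tabular extended Euclidean (each row: r = 246*s + 123*t):
r=246, s=1, t=0
r=123, s=0, t=1
q=2: r=0, s=1, t=-2   [246*(1) + 123*(-2) = 0]
GCD = 123; from the row with r=123: x=0, y=1
Check: 246*(0) + 123*(1) = 0 + 123 = 123

GCD = 123, x = 0, y = 1


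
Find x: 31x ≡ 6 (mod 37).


GCD(31, 37) = 1, unique solution
a^(-1) mod 37 = 6
x = 6 * 6 mod 37 = 36

x ≡ 36 (mod 37)


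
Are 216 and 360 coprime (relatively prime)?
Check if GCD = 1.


Euclidean algorithm:
360 = 1 * 216 + 144
216 = 1 * 144 + 72
144 = 2 * 72 + 0
GCD(216, 360) = 72

No, not coprime (GCD = 72)


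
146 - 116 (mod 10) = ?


146 - 116 = 30
30 mod 10 = 0


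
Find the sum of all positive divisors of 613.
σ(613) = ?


Divisors of 613: 1, 613
Sum = 1 + 613 = 614

σ(613) = 614


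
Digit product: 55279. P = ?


5 × 5 × 2 × 7 × 9 = 3150


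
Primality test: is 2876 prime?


2876 / 2 = 1438 (exact division)
2876 is NOT prime.

No, 2876 is not prime


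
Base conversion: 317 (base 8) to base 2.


317 (base 8) = 207 (decimal)
207 (decimal) = 11001111 (base 2)


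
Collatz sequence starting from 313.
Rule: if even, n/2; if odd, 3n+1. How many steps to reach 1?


313 → 940 → 470 → 235 → 706 → 353 → 1060 → 530 → 265 → 796 → 398 → 199 → 598 → 299 → 898 → 449 → 1348 → 674 → 337 → 1012 → 506 → 253 → 760 → 380 → 190 → 95 → 286 → 143 → 430 → 215 → 646 → 323 → 970 → 485 → 1456 → 728 → 364 → 182 → 91 → 274 → 137 → 412 → 206 → 103 → 310 → 155 → 466 → 233 → 700 → 350 → 175 → 526 → 263 → 790 → 395 → 1186 → 593 → 1780 → 890 → 445 → 1336 → 668 → 334 → 167 → 502 → 251 → 754 → 377 → 1132 → 566 → 283 → 850 → 425 → 1276 → 638 → 319 → 958 → 479 → 1438 → 719 → 2158 → 1079 → 3238 → 1619 → 4858 → 2429 → 7288 → 3644 → 1822 → 911 → 2734 → 1367 → 4102 → 2051 → 6154 → 3077 → 9232 → 4616 → 2308 → 1154 → 577 → 1732 → 866 → 433 → 1300 → 650 → 325 → 976 → 488 → 244 → 122 → 61 → 184 → 92 → 46 → 23 → 70 → 35 → 106 → 53 → 160 → 80 → 40 → 20 → 10 → 5 → 16 → 8 → 4 → 2 → 1
Total steps = 130

130 steps


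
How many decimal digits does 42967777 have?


42967777 has 8 digits in base 10
floor(log10(42967777)) + 1 = floor(7.6331) + 1 = 8

8 digits (base 10)


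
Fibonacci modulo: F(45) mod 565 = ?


F(k) mod 565 for k=1..45:
1, 1, 2, 3, 5, 8, 13, 21, 34, 55, 89, 144, 233, 377, 45, 422, 467, 324, 226, 550, 211, 196, 407, 38, 445, 483, 363, 281, 79, 360, 439, 234, 108, 342, 450, 227, 112, 339, 451, 225, 111, 336, 447, 218, 100
F(45) mod 565 = 100


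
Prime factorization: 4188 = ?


4188 / 2 = 2094
2094 / 2 = 1047
1047 / 3 = 349
349 / 349 = 1
4188 = 2^2 × 3 × 349


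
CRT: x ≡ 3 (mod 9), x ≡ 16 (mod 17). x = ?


M = 9*17 = 153
M1 = M/9 = 17, M2 = M/17 = 9
M1^(-1) mod 9 = 8, M2^(-1) mod 17 = 2
x = 3*17*8 + 16*9*2 = 696
696 mod 153 = 84
Check: 84 mod 9 = 3 ✓, 84 mod 17 = 16 ✓

x ≡ 84 (mod 153)


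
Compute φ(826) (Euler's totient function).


826 = 2 × 7 × 59
Prime factors: 2, 7, 59
φ(826) = 826 × (1-1/2) × (1-1/7) × (1-1/59)
= 826 × 1/2 × 6/7 × 58/59 = 348

φ(826) = 348


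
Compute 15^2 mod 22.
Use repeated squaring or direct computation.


15^1 mod 22 = 15
15^2 mod 22 = 5


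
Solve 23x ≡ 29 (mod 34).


GCD(23, 34) = 1, unique solution
a^(-1) mod 34 = 3
x = 3 * 29 mod 34 = 19

x ≡ 19 (mod 34)


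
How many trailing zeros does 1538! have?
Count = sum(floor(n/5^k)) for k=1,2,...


floor(1538/5) = 307
floor(1538/25) = 61
floor(1538/125) = 12
floor(1538/625) = 2
Total = 382

382 trailing zeros


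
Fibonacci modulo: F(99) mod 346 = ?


F(k) mod 346 for k=1..99:
1, 1, 2, 3, 5, 8, 13, 21, 34, 55, 89, 144, 233, 31, 264, 295, 213, 162, 29, 191, 220, 65, 285, 4, 289, 293, 236, 183, 73, 256, 329, 239, 222, 115, 337, 106, 97, 203, 300, 157, 111, 268, 33, 301, 334, 289, 277, 220, 151, 25, 176, 201, 31, 232, 263, 149, 66, 215, 281, 150, 85, 235, 320, 209, 183, 46, 229, 275, 158, 87, 245, 332, 231, 217, 102, 319, 75, 48, 123, 171, 294, 119, 67, 186, 253, 93, 0, 93, 93, 186, 279, 119, 52, 171, 223, 48, 271, 319, 244
F(99) mod 346 = 244


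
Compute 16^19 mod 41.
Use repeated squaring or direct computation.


16^1 mod 41 = 16
16^2 mod 41 = 10
16^3 mod 41 = 37
16^4 mod 41 = 18
16^5 mod 41 = 1
16^6 mod 41 = 16
16^7 mod 41 = 10
16^8 mod 41 = 37
16^9 mod 41 = 18
16^10 mod 41 = 1
16^11 mod 41 = 16
16^12 mod 41 = 10
16^13 mod 41 = 37
16^14 mod 41 = 18
16^15 mod 41 = 1
16^16 mod 41 = 16
16^17 mod 41 = 10
16^18 mod 41 = 37
16^19 mod 41 = 18


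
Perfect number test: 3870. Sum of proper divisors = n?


Proper divisors of 3870: 1, 2, 3, 5, 6, 9, 10, 15, 18, 30, 43, 45, 86, 90, 129, 215, 258, 387, 430, 645, 774, 1290, 1935
Sum = 1 + 2 + 3 + 5 + 6 + 9 + 10 + 15 + 18 + 30 + 43 + 45 + 86 + 90 + 129 + 215 + 258 + 387 + 430 + 645 + 774 + 1290 + 1935 = 6426

No, 3870 is not perfect (6426 ≠ 3870)


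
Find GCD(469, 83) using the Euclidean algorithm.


469 = 5 * 83 + 54
83 = 1 * 54 + 29
54 = 1 * 29 + 25
29 = 1 * 25 + 4
25 = 6 * 4 + 1
4 = 4 * 1 + 0
GCD = 1


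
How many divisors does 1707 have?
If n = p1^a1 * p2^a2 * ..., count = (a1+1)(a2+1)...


1707 = 3^1 × 569^1
d(1707) = (1+1) × (1+1) = 4

4 divisors


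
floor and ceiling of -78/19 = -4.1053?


-78/19 = -4.1053
floor = -5
ceil = -4

floor = -5, ceil = -4


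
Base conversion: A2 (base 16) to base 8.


A2 (base 16) = 162 (decimal)
162 (decimal) = 242 (base 8)


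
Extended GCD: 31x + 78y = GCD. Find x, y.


Tabular extended Euclidean (each row: r = 31*s + 78*t):
r=31, s=1, t=0
r=78, s=0, t=1
q=0: r=31, s=1, t=0   [31*(1) + 78*(0) = 31]
q=2: r=16, s=-2, t=1   [31*(-2) + 78*(1) = 16]
q=1: r=15, s=3, t=-1   [31*(3) + 78*(-1) = 15]
q=1: r=1, s=-5, t=2   [31*(-5) + 78*(2) = 1]
q=15: r=0, s=78, t=-31   [31*(78) + 78*(-31) = 0]
GCD = 1; from the row with r=1: x=-5, y=2
Check: 31*(-5) + 78*(2) = -155 + 156 = 1

GCD = 1, x = -5, y = 2


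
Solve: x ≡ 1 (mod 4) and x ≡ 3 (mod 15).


M = 4*15 = 60
M1 = M/4 = 15, M2 = M/15 = 4
M1^(-1) mod 4 = 3, M2^(-1) mod 15 = 4
x = 1*15*3 + 3*4*4 = 93
93 mod 60 = 33
Check: 33 mod 4 = 1 ✓, 33 mod 15 = 3 ✓

x ≡ 33 (mod 60)


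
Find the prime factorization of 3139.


3139 / 43 = 73
73 / 73 = 1
3139 = 43 × 73


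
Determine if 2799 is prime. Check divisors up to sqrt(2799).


2799 / 3 = 933 (exact division)
2799 is NOT prime.

No, 2799 is not prime


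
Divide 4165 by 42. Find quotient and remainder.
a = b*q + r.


4165 = 42 * 99 + 7
Check: 4158 + 7 = 4165

q = 99, r = 7


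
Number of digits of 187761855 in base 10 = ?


187761855 has 9 digits in base 10
floor(log10(187761855)) + 1 = floor(8.2736) + 1 = 9

9 digits (base 10)


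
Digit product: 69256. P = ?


6 × 9 × 2 × 5 × 6 = 3240


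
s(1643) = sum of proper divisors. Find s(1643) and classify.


Proper divisors: 1, 31, 53
Sum = 1 + 31 + 53 = 85
85 < 1643 → deficient

s(1643) = 85 (deficient)


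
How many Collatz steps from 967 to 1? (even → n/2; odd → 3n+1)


967 → 2902 → 1451 → 4354 → 2177 → 6532 → 3266 → 1633 → 4900 → 2450 → 1225 → 3676 → 1838 → 919 → 2758 → 1379 → 4138 → 2069 → 6208 → 3104 → 1552 → 776 → 388 → 194 → 97 → 292 → 146 → 73 → 220 → 110 → 55 → 166 → 83 → 250 → 125 → 376 → 188 → 94 → 47 → 142 → 71 → 214 → 107 → 322 → 161 → 484 → 242 → 121 → 364 → 182 → 91 → 274 → 137 → 412 → 206 → 103 → 310 → 155 → 466 → 233 → 700 → 350 → 175 → 526 → 263 → 790 → 395 → 1186 → 593 → 1780 → 890 → 445 → 1336 → 668 → 334 → 167 → 502 → 251 → 754 → 377 → 1132 → 566 → 283 → 850 → 425 → 1276 → 638 → 319 → 958 → 479 → 1438 → 719 → 2158 → 1079 → 3238 → 1619 → 4858 → 2429 → 7288 → 3644 → 1822 → 911 → 2734 → 1367 → 4102 → 2051 → 6154 → 3077 → 9232 → 4616 → 2308 → 1154 → 577 → 1732 → 866 → 433 → 1300 → 650 → 325 → 976 → 488 → 244 → 122 → 61 → 184 → 92 → 46 → 23 → 70 → 35 → 106 → 53 → 160 → 80 → 40 → 20 → 10 → 5 → 16 → 8 → 4 → 2 → 1
Total steps = 142

142 steps


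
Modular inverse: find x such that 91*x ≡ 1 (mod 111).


Use the extended Euclidean algorithm on (111, 91); each row r = 111*s + 91*t:
r=111, s=1, t=0
r=91, s=0, t=1
q=1: r=20, s=1, t=-1   [111*(1) + 91*(-1) = 20]
q=4: r=11, s=-4, t=5   [111*(-4) + 91*(5) = 11]
q=1: r=9, s=5, t=-6   [111*(5) + 91*(-6) = 9]
q=1: r=2, s=-9, t=11   [111*(-9) + 91*(11) = 2]
q=4: r=1, s=41, t=-50   [111*(41) + 91*(-50) = 1]
q=2: r=0, s=-91, t=111   [111*(-91) + 91*(111) = 0]
GCD = 1 with t = -50, so 91*(-50) ≡ 1 (mod 111)
Inverse = -50 mod 111 = 61
Check: 91 * 61 = 5551 ≡ 1 (mod 111)

91^(-1) ≡ 61 (mod 111)


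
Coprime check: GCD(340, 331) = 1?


Euclidean algorithm:
340 = 1 * 331 + 9
331 = 36 * 9 + 7
9 = 1 * 7 + 2
7 = 3 * 2 + 1
2 = 2 * 1 + 0
GCD(340, 331) = 1

Yes, coprime (GCD = 1)


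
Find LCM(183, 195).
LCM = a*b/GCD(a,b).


GCD(183, 195) = 3
LCM = 183*195/3 = 35685/3 = 11895

LCM = 11895


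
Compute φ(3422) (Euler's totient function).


3422 = 2 × 29 × 59
Prime factors: 2, 29, 59
φ(3422) = 3422 × (1-1/2) × (1-1/29) × (1-1/59)
= 3422 × 1/2 × 28/29 × 58/59 = 1624

φ(3422) = 1624


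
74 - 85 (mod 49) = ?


74 - 85 = -11
-11 mod 49 = 38


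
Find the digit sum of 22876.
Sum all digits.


2 + 2 + 8 + 7 + 6 = 25


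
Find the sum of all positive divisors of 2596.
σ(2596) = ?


Divisors of 2596: 1, 2, 4, 11, 22, 44, 59, 118, 236, 649, 1298, 2596
Sum = 1 + 2 + 4 + 11 + 22 + 44 + 59 + 118 + 236 + 649 + 1298 + 2596 = 5040

σ(2596) = 5040


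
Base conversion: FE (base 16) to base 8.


FE (base 16) = 254 (decimal)
254 (decimal) = 376 (base 8)


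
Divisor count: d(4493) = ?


4493 = 4493^1
d(4493) = (1+1) = 2

2 divisors


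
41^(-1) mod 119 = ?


Use the extended Euclidean algorithm on (119, 41); each row r = 119*s + 41*t:
r=119, s=1, t=0
r=41, s=0, t=1
q=2: r=37, s=1, t=-2   [119*(1) + 41*(-2) = 37]
q=1: r=4, s=-1, t=3   [119*(-1) + 41*(3) = 4]
q=9: r=1, s=10, t=-29   [119*(10) + 41*(-29) = 1]
q=4: r=0, s=-41, t=119   [119*(-41) + 41*(119) = 0]
GCD = 1 with t = -29, so 41*(-29) ≡ 1 (mod 119)
Inverse = -29 mod 119 = 90
Check: 41 * 90 = 3690 ≡ 1 (mod 119)

41^(-1) ≡ 90 (mod 119)


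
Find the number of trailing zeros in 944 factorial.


floor(944/5) = 188
floor(944/25) = 37
floor(944/125) = 7
floor(944/625) = 1
Total = 233

233 trailing zeros


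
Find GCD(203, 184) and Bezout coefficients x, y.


Tabular extended Euclidean (each row: r = 203*s + 184*t):
r=203, s=1, t=0
r=184, s=0, t=1
q=1: r=19, s=1, t=-1   [203*(1) + 184*(-1) = 19]
q=9: r=13, s=-9, t=10   [203*(-9) + 184*(10) = 13]
q=1: r=6, s=10, t=-11   [203*(10) + 184*(-11) = 6]
q=2: r=1, s=-29, t=32   [203*(-29) + 184*(32) = 1]
q=6: r=0, s=184, t=-203   [203*(184) + 184*(-203) = 0]
GCD = 1; from the row with r=1: x=-29, y=32
Check: 203*(-29) + 184*(32) = -5887 + 5888 = 1

GCD = 1, x = -29, y = 32


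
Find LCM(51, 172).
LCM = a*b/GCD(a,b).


GCD(51, 172) = 1
LCM = 51*172/1 = 8772/1 = 8772

LCM = 8772


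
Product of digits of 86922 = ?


8 × 6 × 9 × 2 × 2 = 1728


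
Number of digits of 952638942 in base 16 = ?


952638942 in base 16 = 38C81DDE
Number of digits = 8

8 digits (base 16)


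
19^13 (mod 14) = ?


19^1 mod 14 = 5
19^2 mod 14 = 11
19^3 mod 14 = 13
19^4 mod 14 = 9
19^5 mod 14 = 3
19^6 mod 14 = 1
19^7 mod 14 = 5
19^8 mod 14 = 11
19^9 mod 14 = 13
19^10 mod 14 = 9
19^11 mod 14 = 3
19^12 mod 14 = 1
19^13 mod 14 = 5


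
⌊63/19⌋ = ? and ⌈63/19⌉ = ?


63/19 = 3.3158
floor = 3
ceil = 4

floor = 3, ceil = 4


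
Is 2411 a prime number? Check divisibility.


Check divisors up to sqrt(2411) = 49.1019
No divisors found.
2411 is prime.

Yes, 2411 is prime


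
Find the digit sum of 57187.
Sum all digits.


5 + 7 + 1 + 8 + 7 = 28


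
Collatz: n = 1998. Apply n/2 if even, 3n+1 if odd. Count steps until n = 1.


1998 → 999 → 2998 → 1499 → 4498 → 2249 → 6748 → 3374 → 1687 → 5062 → 2531 → 7594 → 3797 → 11392 → 5696 → 2848 → 1424 → 712 → 356 → 178 → 89 → 268 → 134 → 67 → 202 → 101 → 304 → 152 → 76 → 38 → 19 → 58 → 29 → 88 → 44 → 22 → 11 → 34 → 17 → 52 → 26 → 13 → 40 → 20 → 10 → 5 → 16 → 8 → 4 → 2 → 1
Total steps = 50

50 steps


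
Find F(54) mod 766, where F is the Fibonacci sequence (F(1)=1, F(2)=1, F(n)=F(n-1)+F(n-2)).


F(k) mod 766 for k=1..54:
1, 1, 2, 3, 5, 8, 13, 21, 34, 55, 89, 144, 233, 377, 610, 221, 65, 286, 351, 637, 222, 93, 315, 408, 723, 365, 322, 687, 243, 164, 407, 571, 212, 17, 229, 246, 475, 721, 430, 385, 49, 434, 483, 151, 634, 19, 653, 672, 559, 465, 258, 723, 215, 172
F(54) mod 766 = 172


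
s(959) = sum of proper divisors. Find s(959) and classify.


Proper divisors: 1, 7, 137
Sum = 1 + 7 + 137 = 145
145 < 959 → deficient

s(959) = 145 (deficient)


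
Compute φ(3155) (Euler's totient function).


3155 = 5 × 631
Prime factors: 5, 631
φ(3155) = 3155 × (1-1/5) × (1-1/631)
= 3155 × 4/5 × 630/631 = 2520

φ(3155) = 2520


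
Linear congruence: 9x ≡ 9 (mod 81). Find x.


GCD(9, 81) = 9 divides 9
Divide: 1x ≡ 1 (mod 9)
x ≡ 1 (mod 9)


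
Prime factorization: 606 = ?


606 / 2 = 303
303 / 3 = 101
101 / 101 = 1
606 = 2 × 3 × 101


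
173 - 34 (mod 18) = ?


173 - 34 = 139
139 mod 18 = 13


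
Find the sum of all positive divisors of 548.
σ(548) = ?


Divisors of 548: 1, 2, 4, 137, 274, 548
Sum = 1 + 2 + 4 + 137 + 274 + 548 = 966

σ(548) = 966


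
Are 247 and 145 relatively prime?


Euclidean algorithm:
247 = 1 * 145 + 102
145 = 1 * 102 + 43
102 = 2 * 43 + 16
43 = 2 * 16 + 11
16 = 1 * 11 + 5
11 = 2 * 5 + 1
5 = 5 * 1 + 0
GCD(247, 145) = 1

Yes, coprime (GCD = 1)


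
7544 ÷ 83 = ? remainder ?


7544 = 83 * 90 + 74
Check: 7470 + 74 = 7544

q = 90, r = 74


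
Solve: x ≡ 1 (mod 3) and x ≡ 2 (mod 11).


M = 3*11 = 33
M1 = M/3 = 11, M2 = M/11 = 3
M1^(-1) mod 3 = 2, M2^(-1) mod 11 = 4
x = 1*11*2 + 2*3*4 = 46
46 mod 33 = 13
Check: 13 mod 3 = 1 ✓, 13 mod 11 = 2 ✓

x ≡ 13 (mod 33)


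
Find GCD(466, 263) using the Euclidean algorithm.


466 = 1 * 263 + 203
263 = 1 * 203 + 60
203 = 3 * 60 + 23
60 = 2 * 23 + 14
23 = 1 * 14 + 9
14 = 1 * 9 + 5
9 = 1 * 5 + 4
5 = 1 * 4 + 1
4 = 4 * 1 + 0
GCD = 1


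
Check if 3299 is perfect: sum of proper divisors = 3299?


Proper divisors of 3299: 1
Sum = 1 = 1

No, 3299 is not perfect (1 ≠ 3299)


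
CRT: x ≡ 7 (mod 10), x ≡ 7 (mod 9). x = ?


M = 10*9 = 90
M1 = M/10 = 9, M2 = M/9 = 10
M1^(-1) mod 10 = 9, M2^(-1) mod 9 = 1
x = 7*9*9 + 7*10*1 = 637
637 mod 90 = 7
Check: 7 mod 10 = 7 ✓, 7 mod 9 = 7 ✓

x ≡ 7 (mod 90)


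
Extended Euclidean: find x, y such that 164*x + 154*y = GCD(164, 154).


Tabular extended Euclidean (each row: r = 164*s + 154*t):
r=164, s=1, t=0
r=154, s=0, t=1
q=1: r=10, s=1, t=-1   [164*(1) + 154*(-1) = 10]
q=15: r=4, s=-15, t=16   [164*(-15) + 154*(16) = 4]
q=2: r=2, s=31, t=-33   [164*(31) + 154*(-33) = 2]
q=2: r=0, s=-77, t=82   [164*(-77) + 154*(82) = 0]
GCD = 2; from the row with r=2: x=31, y=-33
Check: 164*(31) + 154*(-33) = 5084 - 5082 = 2

GCD = 2, x = 31, y = -33


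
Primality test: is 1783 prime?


Check divisors up to sqrt(1783) = 42.2256
No divisors found.
1783 is prime.

Yes, 1783 is prime


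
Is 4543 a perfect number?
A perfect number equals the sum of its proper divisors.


Proper divisors of 4543: 1, 7, 11, 59, 77, 413, 649
Sum = 1 + 7 + 11 + 59 + 77 + 413 + 649 = 1217

No, 4543 is not perfect (1217 ≠ 4543)


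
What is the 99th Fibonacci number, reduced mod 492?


F(k) mod 492 for k=1..99:
1, 1, 2, 3, 5, 8, 13, 21, 34, 55, 89, 144, 233, 377, 118, 3, 121, 124, 245, 369, 122, 491, 121, 120, 241, 361, 110, 471, 89, 68, 157, 225, 382, 115, 5, 120, 125, 245, 370, 123, 1, 124, 125, 249, 374, 131, 13, 144, 157, 301, 458, 267, 233, 8, 241, 249, 490, 247, 245, 0, 245, 245, 490, 243, 241, 484, 233, 225, 458, 191, 157, 348, 13, 361, 374, 243, 125, 368, 1, 369, 370, 247, 125, 372, 5, 377, 382, 267, 157, 424, 89, 21, 110, 131, 241, 372, 121, 1, 122
F(99) mod 492 = 122


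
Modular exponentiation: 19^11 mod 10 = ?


19^1 mod 10 = 9
19^2 mod 10 = 1
19^3 mod 10 = 9
19^4 mod 10 = 1
19^5 mod 10 = 9
19^6 mod 10 = 1
19^7 mod 10 = 9
19^8 mod 10 = 1
19^9 mod 10 = 9
19^10 mod 10 = 1
19^11 mod 10 = 9


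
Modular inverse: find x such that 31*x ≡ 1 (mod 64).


Use the extended Euclidean algorithm on (64, 31); each row r = 64*s + 31*t:
r=64, s=1, t=0
r=31, s=0, t=1
q=2: r=2, s=1, t=-2   [64*(1) + 31*(-2) = 2]
q=15: r=1, s=-15, t=31   [64*(-15) + 31*(31) = 1]
q=2: r=0, s=31, t=-64   [64*(31) + 31*(-64) = 0]
GCD = 1 with t = 31, so 31*(31) ≡ 1 (mod 64)
Inverse = 31 mod 64 = 31
Check: 31 * 31 = 961 ≡ 1 (mod 64)

31^(-1) ≡ 31 (mod 64)


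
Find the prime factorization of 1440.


1440 / 2 = 720
720 / 2 = 360
360 / 2 = 180
180 / 2 = 90
90 / 2 = 45
45 / 3 = 15
15 / 3 = 5
5 / 5 = 1
1440 = 2^5 × 3^2 × 5


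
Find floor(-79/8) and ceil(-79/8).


-79/8 = -9.8750
floor = -10
ceil = -9

floor = -10, ceil = -9


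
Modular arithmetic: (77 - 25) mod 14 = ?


77 - 25 = 52
52 mod 14 = 10


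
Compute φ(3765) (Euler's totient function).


3765 = 3 × 5 × 251
Prime factors: 3, 5, 251
φ(3765) = 3765 × (1-1/3) × (1-1/5) × (1-1/251)
= 3765 × 2/3 × 4/5 × 250/251 = 2000

φ(3765) = 2000


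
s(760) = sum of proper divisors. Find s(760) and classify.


Proper divisors: 1, 2, 4, 5, 8, 10, 19, 20, 38, 40, 76, 95, 152, 190, 380
Sum = 1 + 2 + 4 + 5 + 8 + 10 + 19 + 20 + 38 + 40 + 76 + 95 + 152 + 190 + 380 = 1040
1040 > 760 → abundant

s(760) = 1040 (abundant)


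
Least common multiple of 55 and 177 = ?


GCD(55, 177) = 1
LCM = 55*177/1 = 9735/1 = 9735

LCM = 9735


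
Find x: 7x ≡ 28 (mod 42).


GCD(7, 42) = 7 divides 28
Divide: 1x ≡ 4 (mod 6)
x ≡ 4 (mod 6)


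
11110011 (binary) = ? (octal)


11110011 (base 2) = 243 (decimal)
243 (decimal) = 363 (base 8)


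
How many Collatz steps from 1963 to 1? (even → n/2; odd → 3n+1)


1963 → 5890 → 2945 → 8836 → 4418 → 2209 → 6628 → 3314 → 1657 → 4972 → 2486 → 1243 → 3730 → 1865 → 5596 → 2798 → 1399 → 4198 → 2099 → 6298 → 3149 → 9448 → 4724 → 2362 → 1181 → 3544 → 1772 → 886 → 443 → 1330 → 665 → 1996 → 998 → 499 → 1498 → 749 → 2248 → 1124 → 562 → 281 → 844 → 422 → 211 → 634 → 317 → 952 → 476 → 238 → 119 → 358 → 179 → 538 → 269 → 808 → 404 → 202 → 101 → 304 → 152 → 76 → 38 → 19 → 58 → 29 → 88 → 44 → 22 → 11 → 34 → 17 → 52 → 26 → 13 → 40 → 20 → 10 → 5 → 16 → 8 → 4 → 2 → 1
Total steps = 81

81 steps


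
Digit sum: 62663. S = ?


6 + 2 + 6 + 6 + 3 = 23


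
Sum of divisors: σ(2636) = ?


Divisors of 2636: 1, 2, 4, 659, 1318, 2636
Sum = 1 + 2 + 4 + 659 + 1318 + 2636 = 4620

σ(2636) = 4620


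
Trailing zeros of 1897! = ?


floor(1897/5) = 379
floor(1897/25) = 75
floor(1897/125) = 15
floor(1897/625) = 3
Total = 472

472 trailing zeros


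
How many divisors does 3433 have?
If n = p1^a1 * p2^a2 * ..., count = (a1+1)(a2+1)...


3433 = 3433^1
d(3433) = (1+1) = 2

2 divisors


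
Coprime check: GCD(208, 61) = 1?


Euclidean algorithm:
208 = 3 * 61 + 25
61 = 2 * 25 + 11
25 = 2 * 11 + 3
11 = 3 * 3 + 2
3 = 1 * 2 + 1
2 = 2 * 1 + 0
GCD(208, 61) = 1

Yes, coprime (GCD = 1)


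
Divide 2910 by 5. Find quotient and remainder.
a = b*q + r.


2910 = 5 * 582 + 0
Check: 2910 + 0 = 2910

q = 582, r = 0


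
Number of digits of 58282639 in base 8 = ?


58282639 in base 8 = 336251217
Number of digits = 9

9 digits (base 8)


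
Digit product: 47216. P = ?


4 × 7 × 2 × 1 × 6 = 336


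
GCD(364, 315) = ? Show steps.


364 = 1 * 315 + 49
315 = 6 * 49 + 21
49 = 2 * 21 + 7
21 = 3 * 7 + 0
GCD = 7


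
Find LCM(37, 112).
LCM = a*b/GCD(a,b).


GCD(37, 112) = 1
LCM = 37*112/1 = 4144/1 = 4144

LCM = 4144


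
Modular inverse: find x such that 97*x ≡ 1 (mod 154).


Use the extended Euclidean algorithm on (154, 97); each row r = 154*s + 97*t:
r=154, s=1, t=0
r=97, s=0, t=1
q=1: r=57, s=1, t=-1   [154*(1) + 97*(-1) = 57]
q=1: r=40, s=-1, t=2   [154*(-1) + 97*(2) = 40]
q=1: r=17, s=2, t=-3   [154*(2) + 97*(-3) = 17]
q=2: r=6, s=-5, t=8   [154*(-5) + 97*(8) = 6]
q=2: r=5, s=12, t=-19   [154*(12) + 97*(-19) = 5]
q=1: r=1, s=-17, t=27   [154*(-17) + 97*(27) = 1]
q=5: r=0, s=97, t=-154   [154*(97) + 97*(-154) = 0]
GCD = 1 with t = 27, so 97*(27) ≡ 1 (mod 154)
Inverse = 27 mod 154 = 27
Check: 97 * 27 = 2619 ≡ 1 (mod 154)

97^(-1) ≡ 27 (mod 154)


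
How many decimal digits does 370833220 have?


370833220 has 9 digits in base 10
floor(log10(370833220)) + 1 = floor(8.5692) + 1 = 9

9 digits (base 10)


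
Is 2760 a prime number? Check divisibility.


2760 / 2 = 1380 (exact division)
2760 is NOT prime.

No, 2760 is not prime


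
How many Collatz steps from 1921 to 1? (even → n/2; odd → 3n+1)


1921 → 5764 → 2882 → 1441 → 4324 → 2162 → 1081 → 3244 → 1622 → 811 → 2434 → 1217 → 3652 → 1826 → 913 → 2740 → 1370 → 685 → 2056 → 1028 → 514 → 257 → 772 → 386 → 193 → 580 → 290 → 145 → 436 → 218 → 109 → 328 → 164 → 82 → 41 → 124 → 62 → 31 → 94 → 47 → 142 → 71 → 214 → 107 → 322 → 161 → 484 → 242 → 121 → 364 → 182 → 91 → 274 → 137 → 412 → 206 → 103 → 310 → 155 → 466 → 233 → 700 → 350 → 175 → 526 → 263 → 790 → 395 → 1186 → 593 → 1780 → 890 → 445 → 1336 → 668 → 334 → 167 → 502 → 251 → 754 → 377 → 1132 → 566 → 283 → 850 → 425 → 1276 → 638 → 319 → 958 → 479 → 1438 → 719 → 2158 → 1079 → 3238 → 1619 → 4858 → 2429 → 7288 → 3644 → 1822 → 911 → 2734 → 1367 → 4102 → 2051 → 6154 → 3077 → 9232 → 4616 → 2308 → 1154 → 577 → 1732 → 866 → 433 → 1300 → 650 → 325 → 976 → 488 → 244 → 122 → 61 → 184 → 92 → 46 → 23 → 70 → 35 → 106 → 53 → 160 → 80 → 40 → 20 → 10 → 5 → 16 → 8 → 4 → 2 → 1
Total steps = 143

143 steps


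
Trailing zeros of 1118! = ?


floor(1118/5) = 223
floor(1118/25) = 44
floor(1118/125) = 8
floor(1118/625) = 1
Total = 276

276 trailing zeros


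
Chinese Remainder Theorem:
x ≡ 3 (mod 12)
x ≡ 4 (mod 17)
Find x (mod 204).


M = 12*17 = 204
M1 = M/12 = 17, M2 = M/17 = 12
M1^(-1) mod 12 = 5, M2^(-1) mod 17 = 10
x = 3*17*5 + 4*12*10 = 735
735 mod 204 = 123
Check: 123 mod 12 = 3 ✓, 123 mod 17 = 4 ✓

x ≡ 123 (mod 204)


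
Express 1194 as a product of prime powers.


1194 / 2 = 597
597 / 3 = 199
199 / 199 = 1
1194 = 2 × 3 × 199


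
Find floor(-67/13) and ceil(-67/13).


-67/13 = -5.1538
floor = -6
ceil = -5

floor = -6, ceil = -5


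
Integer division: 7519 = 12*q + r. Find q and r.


7519 = 12 * 626 + 7
Check: 7512 + 7 = 7519

q = 626, r = 7


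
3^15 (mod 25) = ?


3^1 mod 25 = 3
3^2 mod 25 = 9
3^3 mod 25 = 2
3^4 mod 25 = 6
3^5 mod 25 = 18
3^6 mod 25 = 4
3^7 mod 25 = 12
3^8 mod 25 = 11
3^9 mod 25 = 8
3^10 mod 25 = 24
3^11 mod 25 = 22
3^12 mod 25 = 16
3^13 mod 25 = 23
3^14 mod 25 = 19
3^15 mod 25 = 7


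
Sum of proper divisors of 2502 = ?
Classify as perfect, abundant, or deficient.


Proper divisors: 1, 2, 3, 6, 9, 18, 139, 278, 417, 834, 1251
Sum = 1 + 2 + 3 + 6 + 9 + 18 + 139 + 278 + 417 + 834 + 1251 = 2958
2958 > 2502 → abundant

s(2502) = 2958 (abundant)


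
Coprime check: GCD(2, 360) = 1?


Euclidean algorithm:
360 = 180 * 2 + 0
GCD(2, 360) = 2

No, not coprime (GCD = 2)


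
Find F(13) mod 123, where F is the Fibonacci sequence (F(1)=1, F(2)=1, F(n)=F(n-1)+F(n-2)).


F(k) mod 123 for k=1..13:
1, 1, 2, 3, 5, 8, 13, 21, 34, 55, 89, 21, 110
F(13) mod 123 = 110


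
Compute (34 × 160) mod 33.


34 × 160 = 5440
5440 mod 33 = 28


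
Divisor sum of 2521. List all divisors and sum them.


Divisors of 2521: 1, 2521
Sum = 1 + 2521 = 2522

σ(2521) = 2522


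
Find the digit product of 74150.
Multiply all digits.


7 × 4 × 1 × 5 × 0 = 0


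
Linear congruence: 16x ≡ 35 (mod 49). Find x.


GCD(16, 49) = 1, unique solution
a^(-1) mod 49 = 46
x = 46 * 35 mod 49 = 42

x ≡ 42 (mod 49)


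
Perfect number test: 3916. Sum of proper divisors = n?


Proper divisors of 3916: 1, 2, 4, 11, 22, 44, 89, 178, 356, 979, 1958
Sum = 1 + 2 + 4 + 11 + 22 + 44 + 89 + 178 + 356 + 979 + 1958 = 3644

No, 3916 is not perfect (3644 ≠ 3916)


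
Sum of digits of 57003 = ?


5 + 7 + 0 + 0 + 3 = 15


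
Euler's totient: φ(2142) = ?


2142 = 2 × 3^2 × 7 × 17
Prime factors: 2, 3, 7, 17
φ(2142) = 2142 × (1-1/2) × (1-1/3) × (1-1/7) × (1-1/17)
= 2142 × 1/2 × 2/3 × 6/7 × 16/17 = 576

φ(2142) = 576


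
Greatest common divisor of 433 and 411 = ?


433 = 1 * 411 + 22
411 = 18 * 22 + 15
22 = 1 * 15 + 7
15 = 2 * 7 + 1
7 = 7 * 1 + 0
GCD = 1


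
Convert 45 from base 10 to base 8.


45 (base 10) = 45 (decimal)
45 (decimal) = 55 (base 8)


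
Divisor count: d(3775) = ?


3775 = 5^2 × 151^1
d(3775) = (2+1) × (1+1) = 6

6 divisors


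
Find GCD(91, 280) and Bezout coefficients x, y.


Tabular extended Euclidean (each row: r = 91*s + 280*t):
r=91, s=1, t=0
r=280, s=0, t=1
q=0: r=91, s=1, t=0   [91*(1) + 280*(0) = 91]
q=3: r=7, s=-3, t=1   [91*(-3) + 280*(1) = 7]
q=13: r=0, s=40, t=-13   [91*(40) + 280*(-13) = 0]
GCD = 7; from the row with r=7: x=-3, y=1
Check: 91*(-3) + 280*(1) = -273 + 280 = 7

GCD = 7, x = -3, y = 1


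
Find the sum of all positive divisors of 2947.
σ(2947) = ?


Divisors of 2947: 1, 7, 421, 2947
Sum = 1 + 7 + 421 + 2947 = 3376

σ(2947) = 3376


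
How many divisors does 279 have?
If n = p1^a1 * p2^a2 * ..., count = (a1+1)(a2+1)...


279 = 3^2 × 31^1
d(279) = (2+1) × (1+1) = 6

6 divisors


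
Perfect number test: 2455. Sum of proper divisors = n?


Proper divisors of 2455: 1, 5, 491
Sum = 1 + 5 + 491 = 497

No, 2455 is not perfect (497 ≠ 2455)


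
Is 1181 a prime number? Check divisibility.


Check divisors up to sqrt(1181) = 34.3657
No divisors found.
1181 is prime.

Yes, 1181 is prime


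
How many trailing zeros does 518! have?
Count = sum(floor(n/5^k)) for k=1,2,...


floor(518/5) = 103
floor(518/25) = 20
floor(518/125) = 4
Total = 127

127 trailing zeros


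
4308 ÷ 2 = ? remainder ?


4308 = 2 * 2154 + 0
Check: 4308 + 0 = 4308

q = 2154, r = 0


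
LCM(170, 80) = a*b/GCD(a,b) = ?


GCD(170, 80) = 10
LCM = 170*80/10 = 13600/10 = 1360

LCM = 1360


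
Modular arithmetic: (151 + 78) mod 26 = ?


151 + 78 = 229
229 mod 26 = 21


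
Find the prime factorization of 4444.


4444 / 2 = 2222
2222 / 2 = 1111
1111 / 11 = 101
101 / 101 = 1
4444 = 2^2 × 11 × 101


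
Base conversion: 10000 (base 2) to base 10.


10000 (base 2) = 16 (decimal)
16 (decimal) = 16 (base 10)


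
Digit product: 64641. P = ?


6 × 4 × 6 × 4 × 1 = 576


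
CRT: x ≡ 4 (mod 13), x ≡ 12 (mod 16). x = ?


M = 13*16 = 208
M1 = M/13 = 16, M2 = M/16 = 13
M1^(-1) mod 13 = 9, M2^(-1) mod 16 = 5
x = 4*16*9 + 12*13*5 = 1356
1356 mod 208 = 108
Check: 108 mod 13 = 4 ✓, 108 mod 16 = 12 ✓

x ≡ 108 (mod 208)


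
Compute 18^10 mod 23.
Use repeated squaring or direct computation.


18^1 mod 23 = 18
18^2 mod 23 = 2
18^3 mod 23 = 13
18^4 mod 23 = 4
18^5 mod 23 = 3
18^6 mod 23 = 8
18^7 mod 23 = 6
18^8 mod 23 = 16
18^9 mod 23 = 12
18^10 mod 23 = 9
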